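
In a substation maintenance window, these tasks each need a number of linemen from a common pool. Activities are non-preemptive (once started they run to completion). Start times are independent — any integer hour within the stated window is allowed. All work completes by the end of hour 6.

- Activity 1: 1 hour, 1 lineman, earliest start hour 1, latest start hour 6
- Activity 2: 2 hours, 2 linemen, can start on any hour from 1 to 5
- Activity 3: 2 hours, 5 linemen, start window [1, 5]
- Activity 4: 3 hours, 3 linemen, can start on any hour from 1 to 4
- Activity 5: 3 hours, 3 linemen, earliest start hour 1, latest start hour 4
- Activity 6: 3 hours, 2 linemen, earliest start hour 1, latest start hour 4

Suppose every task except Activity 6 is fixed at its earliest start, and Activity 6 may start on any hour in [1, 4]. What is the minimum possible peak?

14

Activity 6@1: h1:16  h2:15  h3:8  h4:0  h5:0  h6:0 → peak 16
Activity 6@2: h1:14  h2:15  h3:8  h4:2  h5:0  h6:0 → peak 15
Activity 6@3: h1:14  h2:13  h3:8  h4:2  h5:2  h6:0 → peak 14
Activity 6@4: h1:14  h2:13  h3:6  h4:2  h5:2  h6:2 → peak 14
Best is Activity 6@3, peak 14.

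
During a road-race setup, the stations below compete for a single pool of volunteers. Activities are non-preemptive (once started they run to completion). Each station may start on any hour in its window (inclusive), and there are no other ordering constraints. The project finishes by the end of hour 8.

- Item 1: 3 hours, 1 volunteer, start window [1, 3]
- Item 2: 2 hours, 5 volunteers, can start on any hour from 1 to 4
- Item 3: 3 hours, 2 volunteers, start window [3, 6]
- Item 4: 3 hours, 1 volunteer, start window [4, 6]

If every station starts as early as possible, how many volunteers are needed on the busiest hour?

Early-start schedule: Item 1@1, Item 2@1, Item 3@3, Item 4@4.
Load per hour: hour 1: 6, hour 2: 6, hour 3: 3, hour 4: 3, hour 5: 3, hour 6: 1, hour 7: 0, hour 8: 0.
Peak is 6.

6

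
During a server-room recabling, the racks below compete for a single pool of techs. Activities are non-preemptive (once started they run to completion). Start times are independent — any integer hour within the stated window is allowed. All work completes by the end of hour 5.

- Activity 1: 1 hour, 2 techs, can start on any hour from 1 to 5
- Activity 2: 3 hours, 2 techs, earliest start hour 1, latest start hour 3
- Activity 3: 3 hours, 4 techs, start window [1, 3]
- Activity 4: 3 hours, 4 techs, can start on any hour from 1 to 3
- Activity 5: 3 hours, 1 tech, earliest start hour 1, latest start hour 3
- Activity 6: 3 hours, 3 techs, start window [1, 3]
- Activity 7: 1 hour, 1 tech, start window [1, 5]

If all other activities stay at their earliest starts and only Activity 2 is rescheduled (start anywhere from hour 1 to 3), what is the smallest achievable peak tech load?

Activity 2@1: h1:17  h2:14  h3:14  h4:0  h5:0 → peak 17
Activity 2@2: h1:15  h2:14  h3:14  h4:2  h5:0 → peak 15
Activity 2@3: h1:15  h2:12  h3:14  h4:2  h5:2 → peak 15
Best is Activity 2@2, peak 15.

15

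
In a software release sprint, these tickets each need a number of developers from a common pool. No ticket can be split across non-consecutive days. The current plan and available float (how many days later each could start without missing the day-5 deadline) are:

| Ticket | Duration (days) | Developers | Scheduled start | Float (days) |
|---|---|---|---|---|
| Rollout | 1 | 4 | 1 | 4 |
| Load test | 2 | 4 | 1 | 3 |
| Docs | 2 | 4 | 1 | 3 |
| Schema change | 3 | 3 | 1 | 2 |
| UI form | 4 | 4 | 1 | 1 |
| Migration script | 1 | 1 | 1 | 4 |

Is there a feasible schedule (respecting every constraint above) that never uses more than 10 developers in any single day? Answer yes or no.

The minimum achievable peak is 11; 10 < 11, so no feasible schedule stays within the cap.

no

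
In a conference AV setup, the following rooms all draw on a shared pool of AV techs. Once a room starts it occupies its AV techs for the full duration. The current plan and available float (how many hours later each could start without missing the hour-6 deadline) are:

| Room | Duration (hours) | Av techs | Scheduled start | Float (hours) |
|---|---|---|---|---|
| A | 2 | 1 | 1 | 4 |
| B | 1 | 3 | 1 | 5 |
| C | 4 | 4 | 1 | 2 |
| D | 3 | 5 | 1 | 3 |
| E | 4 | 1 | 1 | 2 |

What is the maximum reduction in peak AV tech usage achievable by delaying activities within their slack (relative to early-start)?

Early-start peak: h1:14  h2:11  h3:10  h4:5  h5:0  h6:0 ⇒ 14.
Leveled (A@1, B@1, C@1, D@2, E@3): h1:8  h2:10  h3:10  h4:10  h5:1  h6:1 ⇒ 10.
Reduction 14 − 10 = 4.

4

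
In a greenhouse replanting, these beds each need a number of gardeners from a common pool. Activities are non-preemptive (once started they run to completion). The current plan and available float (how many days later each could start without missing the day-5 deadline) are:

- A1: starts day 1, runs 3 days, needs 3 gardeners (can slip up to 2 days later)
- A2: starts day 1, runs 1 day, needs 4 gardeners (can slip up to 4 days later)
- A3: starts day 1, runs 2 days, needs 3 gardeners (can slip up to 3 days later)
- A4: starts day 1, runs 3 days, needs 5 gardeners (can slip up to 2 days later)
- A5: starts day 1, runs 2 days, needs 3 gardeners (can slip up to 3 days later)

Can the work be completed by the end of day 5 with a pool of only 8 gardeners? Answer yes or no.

The minimum achievable peak is 9; 8 < 9, so no feasible schedule stays within the cap.

no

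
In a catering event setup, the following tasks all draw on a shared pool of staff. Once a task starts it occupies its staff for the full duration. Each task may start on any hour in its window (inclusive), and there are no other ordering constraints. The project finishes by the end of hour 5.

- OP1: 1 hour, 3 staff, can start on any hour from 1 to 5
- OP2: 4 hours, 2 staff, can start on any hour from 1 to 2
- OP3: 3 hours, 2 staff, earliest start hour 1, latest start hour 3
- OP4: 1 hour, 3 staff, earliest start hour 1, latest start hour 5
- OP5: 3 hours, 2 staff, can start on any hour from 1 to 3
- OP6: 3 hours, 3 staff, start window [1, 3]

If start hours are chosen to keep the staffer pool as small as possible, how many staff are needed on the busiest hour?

9

Early-start (OP1@1, OP2@1, OP3@1, OP4@1, OP5@1, OP6@1) gives peak 15: h1:15  h2:9  h3:9  h4:2  h5:0.
Shift OP4→2, OP6→3.
Schedule OP1@1, OP2@1, OP3@1, OP4@2, OP5@1, OP6@3: h1:9  h2:9  h3:9  h4:5  h5:3 — peak 9.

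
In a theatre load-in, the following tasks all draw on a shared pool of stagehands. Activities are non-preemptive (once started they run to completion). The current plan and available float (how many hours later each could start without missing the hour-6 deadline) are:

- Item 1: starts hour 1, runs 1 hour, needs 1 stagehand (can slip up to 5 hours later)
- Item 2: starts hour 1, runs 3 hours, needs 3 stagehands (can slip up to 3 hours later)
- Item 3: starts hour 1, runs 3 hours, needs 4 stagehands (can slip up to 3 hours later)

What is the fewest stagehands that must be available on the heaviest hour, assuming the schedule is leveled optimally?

Early-start (Item 1@1, Item 2@1, Item 3@1) gives peak 8: h1:8  h2:7  h3:7  h4:0  h5:0  h6:0.
Shift Item 3→4.
Schedule Item 1@1, Item 2@1, Item 3@4: h1:4  h2:3  h3:3  h4:4  h5:4  h6:4 — peak 4.
Total stagehand-hours = 22 over 6 hours ⇒ peak ≥ ⌈22/6⌉ = 4, so 4 is optimal.

4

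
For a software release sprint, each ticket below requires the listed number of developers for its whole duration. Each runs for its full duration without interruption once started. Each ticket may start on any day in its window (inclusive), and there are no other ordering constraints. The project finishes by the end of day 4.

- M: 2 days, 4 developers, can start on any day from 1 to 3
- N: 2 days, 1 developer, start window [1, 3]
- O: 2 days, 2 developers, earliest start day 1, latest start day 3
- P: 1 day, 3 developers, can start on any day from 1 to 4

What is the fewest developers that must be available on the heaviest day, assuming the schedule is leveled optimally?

5

Early-start (M@1, N@1, O@1, P@1) gives peak 10: d1:10  d2:7  d3:0  d4:0.
Shift O→3, P→3.
Schedule M@1, N@1, O@3, P@3: d1:5  d2:5  d3:5  d4:2 — peak 5.
Total developer-days = 17 over 4 days ⇒ peak ≥ ⌈17/4⌉ = 5, so 5 is optimal.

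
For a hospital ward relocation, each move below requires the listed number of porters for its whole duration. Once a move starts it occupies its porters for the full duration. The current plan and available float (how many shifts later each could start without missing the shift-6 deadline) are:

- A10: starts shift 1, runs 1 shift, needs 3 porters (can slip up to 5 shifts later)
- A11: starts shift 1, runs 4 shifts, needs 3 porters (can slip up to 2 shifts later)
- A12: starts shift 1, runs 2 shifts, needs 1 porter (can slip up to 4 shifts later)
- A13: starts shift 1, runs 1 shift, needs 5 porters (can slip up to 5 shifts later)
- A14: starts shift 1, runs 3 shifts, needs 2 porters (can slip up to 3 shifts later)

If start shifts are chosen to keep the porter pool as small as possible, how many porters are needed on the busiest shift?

5

Early-start (A10@1, A11@1, A12@1, A13@1, A14@1) gives peak 14: s1:14  s2:6  s3:5  s4:3  s5:0  s6:0.
Shift A11→2, A13→6, A14→3.
Schedule A10@1, A11@2, A12@1, A13@6, A14@3: s1:4  s2:4  s3:5  s4:5  s5:5  s6:5 — peak 5.
Total porter-shifts = 28 over 6 shifts ⇒ peak ≥ ⌈28/6⌉ = 5, so 5 is optimal.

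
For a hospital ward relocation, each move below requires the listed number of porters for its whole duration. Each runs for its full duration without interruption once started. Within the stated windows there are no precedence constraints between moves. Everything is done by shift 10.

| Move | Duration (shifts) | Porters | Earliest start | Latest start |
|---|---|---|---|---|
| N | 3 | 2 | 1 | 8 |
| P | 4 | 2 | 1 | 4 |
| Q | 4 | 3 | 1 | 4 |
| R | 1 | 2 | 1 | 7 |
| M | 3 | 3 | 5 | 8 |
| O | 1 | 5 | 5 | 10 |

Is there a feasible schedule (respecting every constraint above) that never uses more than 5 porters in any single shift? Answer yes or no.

Schedule N@1, P@4, Q@1, R@5, M@6, O@9: s1:5  s2:5  s3:5  s4:5  s5:4  s6:5  s7:5  s8:3  s9:5  s10:0 — peak 5 ≤ 5.

yes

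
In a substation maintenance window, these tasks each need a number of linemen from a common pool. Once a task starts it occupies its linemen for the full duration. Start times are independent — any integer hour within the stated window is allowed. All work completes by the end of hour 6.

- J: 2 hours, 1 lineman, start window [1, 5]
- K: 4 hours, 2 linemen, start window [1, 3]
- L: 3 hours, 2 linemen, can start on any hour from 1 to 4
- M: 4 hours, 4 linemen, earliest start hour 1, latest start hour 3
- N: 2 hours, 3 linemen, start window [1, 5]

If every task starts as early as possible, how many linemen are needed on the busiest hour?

Early-start schedule: J@1, K@1, L@1, M@1, N@1.
Load per hour: hour 1: 12, hour 2: 12, hour 3: 8, hour 4: 6, hour 5: 0, hour 6: 0.
Peak is 12.

12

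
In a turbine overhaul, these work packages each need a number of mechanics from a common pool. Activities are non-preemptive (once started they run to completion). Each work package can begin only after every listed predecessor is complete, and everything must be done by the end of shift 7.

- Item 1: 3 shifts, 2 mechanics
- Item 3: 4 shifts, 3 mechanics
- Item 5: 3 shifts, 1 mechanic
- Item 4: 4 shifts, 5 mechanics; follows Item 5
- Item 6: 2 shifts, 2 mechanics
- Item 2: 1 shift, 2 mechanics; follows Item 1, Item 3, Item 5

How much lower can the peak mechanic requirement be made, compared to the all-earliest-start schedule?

Early-start peak: s1:8  s2:8  s3:6  s4:8  s5:7  s6:5  s7:5 ⇒ 8.
Leveled (Item 1@1, Item 3@1, Item 5@1, Item 4@4, Item 6@1, Item 2@5): s1:8  s2:8  s3:6  s4:8  s5:7  s6:5  s7:5 ⇒ 8.
Reduction 8 − 8 = 0.

0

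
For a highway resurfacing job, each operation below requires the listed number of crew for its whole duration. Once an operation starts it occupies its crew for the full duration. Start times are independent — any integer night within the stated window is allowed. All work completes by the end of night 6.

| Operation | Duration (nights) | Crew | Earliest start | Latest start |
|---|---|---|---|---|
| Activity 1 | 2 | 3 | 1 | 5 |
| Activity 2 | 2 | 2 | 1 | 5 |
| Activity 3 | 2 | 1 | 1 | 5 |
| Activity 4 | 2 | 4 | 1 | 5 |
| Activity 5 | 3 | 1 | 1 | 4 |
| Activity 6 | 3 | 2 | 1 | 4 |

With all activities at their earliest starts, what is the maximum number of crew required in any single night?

13

Early-start schedule: Activity 1@1, Activity 2@1, Activity 3@1, Activity 4@1, Activity 5@1, Activity 6@1.
Load per night: night 1: 13, night 2: 13, night 3: 3, night 4: 0, night 5: 0, night 6: 0.
Peak is 13.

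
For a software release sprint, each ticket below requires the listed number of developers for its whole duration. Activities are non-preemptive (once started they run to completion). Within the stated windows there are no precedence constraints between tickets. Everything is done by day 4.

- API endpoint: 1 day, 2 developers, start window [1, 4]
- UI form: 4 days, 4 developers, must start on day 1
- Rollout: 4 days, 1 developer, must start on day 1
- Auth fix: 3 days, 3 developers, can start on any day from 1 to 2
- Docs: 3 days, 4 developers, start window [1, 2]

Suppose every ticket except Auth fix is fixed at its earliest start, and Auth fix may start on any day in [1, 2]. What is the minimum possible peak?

Auth fix@1: d1:14  d2:12  d3:12  d4:5 → peak 14
Auth fix@2: d1:11  d2:12  d3:12  d4:8 → peak 12
Best is Auth fix@2, peak 12.

12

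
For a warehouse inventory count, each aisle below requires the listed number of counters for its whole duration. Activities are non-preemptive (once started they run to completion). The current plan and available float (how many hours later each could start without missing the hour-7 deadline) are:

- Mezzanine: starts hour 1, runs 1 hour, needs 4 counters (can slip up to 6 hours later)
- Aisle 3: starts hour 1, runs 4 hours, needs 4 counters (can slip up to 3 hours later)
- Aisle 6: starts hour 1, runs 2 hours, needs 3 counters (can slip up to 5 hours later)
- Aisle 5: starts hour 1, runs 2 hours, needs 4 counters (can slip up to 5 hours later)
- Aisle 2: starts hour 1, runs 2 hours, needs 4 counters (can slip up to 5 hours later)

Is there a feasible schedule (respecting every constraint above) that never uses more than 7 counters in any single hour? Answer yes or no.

no

The minimum achievable peak is 8; 7 < 8, so no feasible schedule stays within the cap.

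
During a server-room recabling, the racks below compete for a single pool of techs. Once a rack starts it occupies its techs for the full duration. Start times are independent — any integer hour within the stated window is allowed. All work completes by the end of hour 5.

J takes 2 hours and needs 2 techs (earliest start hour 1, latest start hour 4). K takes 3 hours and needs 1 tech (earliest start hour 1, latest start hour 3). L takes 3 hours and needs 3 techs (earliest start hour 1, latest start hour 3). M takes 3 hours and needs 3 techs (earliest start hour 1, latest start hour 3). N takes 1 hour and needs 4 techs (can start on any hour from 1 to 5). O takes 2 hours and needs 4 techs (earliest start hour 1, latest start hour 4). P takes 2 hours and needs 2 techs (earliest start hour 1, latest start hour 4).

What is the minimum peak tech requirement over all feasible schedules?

9

Early-start (J@1, K@1, L@1, M@1, N@1, O@1, P@1) gives peak 19: h1:19  h2:15  h3:7  h4:0  h5:0.
Shift N→5, O→4, P→3.
Schedule J@1, K@1, L@1, M@1, N@5, O@4, P@3: h1:9  h2:9  h3:9  h4:6  h5:8 — peak 9.
Total tech-hours = 41 over 5 hours ⇒ peak ≥ ⌈41/5⌉ = 9, so 9 is optimal.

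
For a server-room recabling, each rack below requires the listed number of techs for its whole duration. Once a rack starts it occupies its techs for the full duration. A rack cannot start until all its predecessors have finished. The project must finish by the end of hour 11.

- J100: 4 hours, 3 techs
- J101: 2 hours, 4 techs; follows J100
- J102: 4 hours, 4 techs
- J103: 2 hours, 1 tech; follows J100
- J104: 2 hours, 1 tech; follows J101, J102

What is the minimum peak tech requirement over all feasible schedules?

7

Schedule J100@1, J101@5, J102@1, J103@5, J104@7: h1:7  h2:7  h3:7  h4:7  h5:5  h6:5  h7:1  h8:1  h9:0  h10:0  h11:0 — peak 7.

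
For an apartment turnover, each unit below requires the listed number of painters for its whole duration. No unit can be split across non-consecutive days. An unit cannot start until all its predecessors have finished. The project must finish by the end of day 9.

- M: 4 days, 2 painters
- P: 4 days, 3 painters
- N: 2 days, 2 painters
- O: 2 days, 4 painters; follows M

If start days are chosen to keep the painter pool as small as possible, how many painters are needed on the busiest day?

Early-start (M@1, P@1, N@1, O@5) gives peak 7: d1:7  d2:7  d3:5  d4:5  d5:4  d6:4  d7:0  d8:0  d9:0.
Shift N→5, O→7.
Schedule M@1, P@1, N@5, O@7: d1:5  d2:5  d3:5  d4:5  d5:2  d6:2  d7:4  d8:4  d9:0 — peak 5.

5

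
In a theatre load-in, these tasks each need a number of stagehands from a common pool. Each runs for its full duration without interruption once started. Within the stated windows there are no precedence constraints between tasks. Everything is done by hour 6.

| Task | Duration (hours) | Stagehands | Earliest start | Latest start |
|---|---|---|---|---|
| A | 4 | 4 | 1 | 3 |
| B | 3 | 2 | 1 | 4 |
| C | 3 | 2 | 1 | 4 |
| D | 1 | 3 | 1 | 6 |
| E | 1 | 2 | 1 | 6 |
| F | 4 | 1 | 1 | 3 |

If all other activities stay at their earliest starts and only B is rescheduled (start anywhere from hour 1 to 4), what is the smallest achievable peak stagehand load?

12

B@1: h1:14  h2:9  h3:9  h4:5  h5:0  h6:0 → peak 14
B@2: h1:12  h2:9  h3:9  h4:7  h5:0  h6:0 → peak 12
B@3: h1:12  h2:7  h3:9  h4:7  h5:2  h6:0 → peak 12
B@4: h1:12  h2:7  h3:7  h4:7  h5:2  h6:2 → peak 12
Best is B@2, peak 12.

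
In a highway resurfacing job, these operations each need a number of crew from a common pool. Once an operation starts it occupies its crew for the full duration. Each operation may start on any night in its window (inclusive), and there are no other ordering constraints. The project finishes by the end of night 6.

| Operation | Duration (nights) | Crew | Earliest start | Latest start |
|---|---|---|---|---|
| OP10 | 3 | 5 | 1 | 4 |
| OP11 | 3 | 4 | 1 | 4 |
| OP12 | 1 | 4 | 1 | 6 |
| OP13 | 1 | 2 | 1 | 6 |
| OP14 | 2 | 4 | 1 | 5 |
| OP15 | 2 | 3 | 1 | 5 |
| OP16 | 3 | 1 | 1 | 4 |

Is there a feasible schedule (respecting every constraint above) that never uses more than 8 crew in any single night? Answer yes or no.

Total crew member-nights = 50; over 6 nights the average is 50/6 > 8, so some night must exceed 8.

no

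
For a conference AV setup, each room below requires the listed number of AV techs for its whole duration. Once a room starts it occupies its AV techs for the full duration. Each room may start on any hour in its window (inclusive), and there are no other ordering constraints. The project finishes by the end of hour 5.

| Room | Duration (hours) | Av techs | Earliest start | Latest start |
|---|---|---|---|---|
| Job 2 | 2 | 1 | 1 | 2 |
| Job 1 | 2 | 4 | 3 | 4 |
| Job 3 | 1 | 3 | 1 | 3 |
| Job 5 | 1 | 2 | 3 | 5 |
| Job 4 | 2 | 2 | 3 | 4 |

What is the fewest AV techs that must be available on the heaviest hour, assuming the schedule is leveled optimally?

6

Early-start (Job 2@1, Job 1@3, Job 3@1, Job 5@3, Job 4@3) gives peak 8: h1:4  h2:1  h3:8  h4:6  h5:0.
Shift Job 4→4.
Schedule Job 2@1, Job 1@3, Job 3@1, Job 5@3, Job 4@4: h1:4  h2:1  h3:6  h4:6  h5:2 — peak 6.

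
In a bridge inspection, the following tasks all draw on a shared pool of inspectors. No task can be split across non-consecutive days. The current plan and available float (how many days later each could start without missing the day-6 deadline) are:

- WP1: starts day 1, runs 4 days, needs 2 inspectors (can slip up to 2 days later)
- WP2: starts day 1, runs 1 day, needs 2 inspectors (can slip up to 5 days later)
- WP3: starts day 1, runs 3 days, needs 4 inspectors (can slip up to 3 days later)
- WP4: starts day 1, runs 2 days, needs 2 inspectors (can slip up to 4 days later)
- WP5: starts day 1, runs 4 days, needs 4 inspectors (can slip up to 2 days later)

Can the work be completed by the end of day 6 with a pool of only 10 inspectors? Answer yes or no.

Schedule WP1@1, WP2@1, WP3@1, WP4@1, WP5@3: d1:10  d2:8  d3:10  d4:6  d5:4  d6:4 — peak 10 ≤ 10.

yes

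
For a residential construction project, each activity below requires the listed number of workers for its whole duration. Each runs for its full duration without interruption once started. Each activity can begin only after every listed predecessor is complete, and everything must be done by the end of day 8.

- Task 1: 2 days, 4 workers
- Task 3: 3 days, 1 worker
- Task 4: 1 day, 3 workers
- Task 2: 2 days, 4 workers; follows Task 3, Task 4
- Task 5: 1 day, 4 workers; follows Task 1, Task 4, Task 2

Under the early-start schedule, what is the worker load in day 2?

5

At early start, day 2 has: Task 1, Task 3.
Demand: 4 + 1 = 5.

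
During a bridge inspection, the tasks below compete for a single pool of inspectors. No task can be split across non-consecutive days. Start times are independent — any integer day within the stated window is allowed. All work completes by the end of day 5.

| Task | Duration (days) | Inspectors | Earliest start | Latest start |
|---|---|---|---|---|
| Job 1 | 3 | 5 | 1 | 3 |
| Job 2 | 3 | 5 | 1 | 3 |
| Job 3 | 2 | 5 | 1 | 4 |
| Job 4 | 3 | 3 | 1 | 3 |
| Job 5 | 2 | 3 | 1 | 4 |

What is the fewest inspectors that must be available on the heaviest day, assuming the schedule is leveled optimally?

Early-start (Job 1@1, Job 2@1, Job 3@1, Job 4@1, Job 5@1) gives peak 21: d1:21  d2:21  d3:13  d4:0  d5:0.
Shift Job 3→4, Job 5→4.
Schedule Job 1@1, Job 2@1, Job 3@4, Job 4@1, Job 5@4: d1:13  d2:13  d3:13  d4:8  d5:8 — peak 13.

13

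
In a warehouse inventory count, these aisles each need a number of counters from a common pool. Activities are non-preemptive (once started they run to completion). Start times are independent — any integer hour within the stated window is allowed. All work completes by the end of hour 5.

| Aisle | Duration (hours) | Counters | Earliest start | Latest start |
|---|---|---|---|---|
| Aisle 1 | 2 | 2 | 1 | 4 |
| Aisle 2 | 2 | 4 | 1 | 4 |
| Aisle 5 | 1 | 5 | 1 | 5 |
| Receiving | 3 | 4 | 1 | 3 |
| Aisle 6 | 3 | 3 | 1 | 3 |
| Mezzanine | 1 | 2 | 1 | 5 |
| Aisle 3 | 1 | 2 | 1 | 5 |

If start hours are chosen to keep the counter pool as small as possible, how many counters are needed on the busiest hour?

9

Early-start (Aisle 1@1, Aisle 2@1, Aisle 5@1, Receiving@1, Aisle 6@1, Mezzanine@1, Aisle 3@1) gives peak 22: h1:22  h2:13  h3:7  h4:0  h5:0.
Shift Aisle 5→4, Receiving→3, Mezzanine→3, Aisle 3→5.
Schedule Aisle 1@1, Aisle 2@1, Aisle 5@4, Receiving@3, Aisle 6@1, Mezzanine@3, Aisle 3@5: h1:9  h2:9  h3:9  h4:9  h5:6 — peak 9.
Total counter-hours = 42 over 5 hours ⇒ peak ≥ ⌈42/5⌉ = 9, so 9 is optimal.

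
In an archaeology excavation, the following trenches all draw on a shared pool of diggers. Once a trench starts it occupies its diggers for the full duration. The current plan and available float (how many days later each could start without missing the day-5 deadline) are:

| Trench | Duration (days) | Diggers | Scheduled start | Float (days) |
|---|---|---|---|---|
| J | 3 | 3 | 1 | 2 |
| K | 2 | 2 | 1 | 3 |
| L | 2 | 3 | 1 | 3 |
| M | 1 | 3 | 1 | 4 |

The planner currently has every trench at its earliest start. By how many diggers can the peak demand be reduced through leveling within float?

5

Early-start peak: d1:11  d2:8  d3:3  d4:0  d5:0 ⇒ 11.
Leveled (J@1, K@1, L@3, M@4): d1:5  d2:5  d3:6  d4:6  d5:0 ⇒ 6.
Reduction 11 − 6 = 5.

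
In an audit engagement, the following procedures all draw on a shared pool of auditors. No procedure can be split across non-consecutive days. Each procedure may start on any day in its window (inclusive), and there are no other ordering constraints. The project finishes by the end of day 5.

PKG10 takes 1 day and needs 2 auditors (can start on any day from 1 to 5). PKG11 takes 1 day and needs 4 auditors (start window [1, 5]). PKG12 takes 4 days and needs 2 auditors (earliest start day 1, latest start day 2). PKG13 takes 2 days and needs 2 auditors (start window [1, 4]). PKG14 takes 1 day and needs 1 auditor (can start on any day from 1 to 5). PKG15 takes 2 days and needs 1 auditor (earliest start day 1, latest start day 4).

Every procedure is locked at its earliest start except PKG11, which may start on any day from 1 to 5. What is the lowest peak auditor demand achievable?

PKG11@1: d1:12  d2:5  d3:2  d4:2  d5:0 → peak 12
PKG11@2: d1:8  d2:9  d3:2  d4:2  d5:0 → peak 9
PKG11@3: d1:8  d2:5  d3:6  d4:2  d5:0 → peak 8
PKG11@4: d1:8  d2:5  d3:2  d4:6  d5:0 → peak 8
PKG11@5: d1:8  d2:5  d3:2  d4:2  d5:4 → peak 8
Best is PKG11@3, peak 8.

8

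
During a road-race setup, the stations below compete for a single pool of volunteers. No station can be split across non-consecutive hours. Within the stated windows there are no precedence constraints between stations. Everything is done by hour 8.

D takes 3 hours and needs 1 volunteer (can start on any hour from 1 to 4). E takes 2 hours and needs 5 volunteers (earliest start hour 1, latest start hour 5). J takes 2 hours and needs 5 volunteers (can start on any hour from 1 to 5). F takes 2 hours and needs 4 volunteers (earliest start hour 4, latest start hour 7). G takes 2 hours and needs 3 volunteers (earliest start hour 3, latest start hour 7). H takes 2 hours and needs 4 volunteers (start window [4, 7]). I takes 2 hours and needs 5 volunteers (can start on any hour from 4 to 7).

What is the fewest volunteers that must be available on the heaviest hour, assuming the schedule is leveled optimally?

Early-start (D@1, E@1, J@1, F@4, G@3, H@4, I@4) gives peak 16: h1:11  h2:11  h3:4  h4:16  h5:13  h6:0  h7:0  h8:0.
Shift J→3, F→5, G→7, H→5, I→7.
Schedule D@1, E@1, J@3, F@5, G@7, H@5, I@7: h1:6  h2:6  h3:6  h4:5  h5:8  h6:8  h7:8  h8:8 — peak 8.

8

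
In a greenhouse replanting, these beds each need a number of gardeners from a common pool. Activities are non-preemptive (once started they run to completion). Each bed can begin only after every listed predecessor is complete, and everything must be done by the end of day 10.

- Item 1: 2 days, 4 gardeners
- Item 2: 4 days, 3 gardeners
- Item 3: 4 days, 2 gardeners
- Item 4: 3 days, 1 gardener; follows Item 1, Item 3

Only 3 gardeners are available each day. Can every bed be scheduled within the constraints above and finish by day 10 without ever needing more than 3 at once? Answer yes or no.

no

Total gardener-days = 31; over 10 days the average is 31/10 > 3, so some day must exceed 3.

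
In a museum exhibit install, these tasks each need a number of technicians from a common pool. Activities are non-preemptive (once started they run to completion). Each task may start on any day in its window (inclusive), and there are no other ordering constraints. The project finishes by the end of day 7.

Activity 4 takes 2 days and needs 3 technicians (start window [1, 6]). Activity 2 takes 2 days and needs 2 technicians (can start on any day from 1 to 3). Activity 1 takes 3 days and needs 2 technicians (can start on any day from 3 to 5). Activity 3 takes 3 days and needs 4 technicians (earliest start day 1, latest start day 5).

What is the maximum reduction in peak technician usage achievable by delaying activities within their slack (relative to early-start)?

Early-start peak: d1:9  d2:9  d3:6  d4:2  d5:2  d6:0  d7:0 ⇒ 9.
Leveled (Activity 4@1, Activity 2@1, Activity 1@3, Activity 3@3): d1:5  d2:5  d3:6  d4:6  d5:6  d6:0  d7:0 ⇒ 6.
Reduction 9 − 6 = 3.

3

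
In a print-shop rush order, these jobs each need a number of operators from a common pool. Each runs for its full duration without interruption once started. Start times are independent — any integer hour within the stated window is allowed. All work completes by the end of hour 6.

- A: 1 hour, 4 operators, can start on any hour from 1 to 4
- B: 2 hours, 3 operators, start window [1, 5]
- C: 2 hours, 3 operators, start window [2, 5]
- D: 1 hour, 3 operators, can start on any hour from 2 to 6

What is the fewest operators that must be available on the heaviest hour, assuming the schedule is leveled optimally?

4

Early-start (A@1, B@1, C@2, D@2) gives peak 9: h1:7  h2:9  h3:3  h4:0  h5:0  h6:0.
Shift B→2, C→4, D→6.
Schedule A@1, B@2, C@4, D@6: h1:4  h2:3  h3:3  h4:3  h5:3  h6:3 — peak 4.
Total operator-hours = 19 over 6 hours ⇒ peak ≥ ⌈19/6⌉ = 4, so 4 is optimal.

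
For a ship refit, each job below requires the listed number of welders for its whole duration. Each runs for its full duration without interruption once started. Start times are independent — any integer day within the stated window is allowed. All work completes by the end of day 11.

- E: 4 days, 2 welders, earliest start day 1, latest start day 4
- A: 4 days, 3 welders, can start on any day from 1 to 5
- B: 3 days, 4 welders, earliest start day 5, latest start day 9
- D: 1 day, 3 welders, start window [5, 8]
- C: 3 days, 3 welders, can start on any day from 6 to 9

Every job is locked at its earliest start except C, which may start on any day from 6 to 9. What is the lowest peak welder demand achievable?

C@6: d1:5  d2:5  d3:5  d4:5  d5:7  d6:7  d7:7  d8:3  d9:0  d10:0  d11:0 → peak 7
C@7: d1:5  d2:5  d3:5  d4:5  d5:7  d6:4  d7:7  d8:3  d9:3  d10:0  d11:0 → peak 7
C@8: d1:5  d2:5  d3:5  d4:5  d5:7  d6:4  d7:4  d8:3  d9:3  d10:3  d11:0 → peak 7
C@9: d1:5  d2:5  d3:5  d4:5  d5:7  d6:4  d7:4  d8:0  d9:3  d10:3  d11:3 → peak 7
Best is C@6, peak 7.

7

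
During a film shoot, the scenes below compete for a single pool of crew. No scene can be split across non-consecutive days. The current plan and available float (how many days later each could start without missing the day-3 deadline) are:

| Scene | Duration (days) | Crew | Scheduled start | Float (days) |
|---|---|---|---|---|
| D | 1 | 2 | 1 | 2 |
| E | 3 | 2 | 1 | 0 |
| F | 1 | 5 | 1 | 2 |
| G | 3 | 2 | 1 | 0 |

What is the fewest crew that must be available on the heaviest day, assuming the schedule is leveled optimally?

9

Early-start (D@1, E@1, F@1, G@1) gives peak 11: d1:11  d2:4  d3:4.
Shift F→2.
Schedule D@1, E@1, F@2, G@1: d1:6  d2:9  d3:4 — peak 9.
No arrangement of the 9 feasible schedules does better.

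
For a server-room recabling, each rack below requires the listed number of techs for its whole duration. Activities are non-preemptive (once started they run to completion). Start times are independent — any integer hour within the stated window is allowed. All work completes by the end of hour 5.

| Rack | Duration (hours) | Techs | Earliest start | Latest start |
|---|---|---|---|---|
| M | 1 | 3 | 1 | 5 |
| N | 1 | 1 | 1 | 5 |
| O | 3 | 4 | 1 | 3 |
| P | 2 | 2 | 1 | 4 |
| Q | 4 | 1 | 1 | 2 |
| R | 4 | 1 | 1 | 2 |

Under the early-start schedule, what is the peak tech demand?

12

Early-start schedule: M@1, N@1, O@1, P@1, Q@1, R@1.
Load per hour: hour 1: 12, hour 2: 8, hour 3: 6, hour 4: 2, hour 5: 0.
Peak is 12.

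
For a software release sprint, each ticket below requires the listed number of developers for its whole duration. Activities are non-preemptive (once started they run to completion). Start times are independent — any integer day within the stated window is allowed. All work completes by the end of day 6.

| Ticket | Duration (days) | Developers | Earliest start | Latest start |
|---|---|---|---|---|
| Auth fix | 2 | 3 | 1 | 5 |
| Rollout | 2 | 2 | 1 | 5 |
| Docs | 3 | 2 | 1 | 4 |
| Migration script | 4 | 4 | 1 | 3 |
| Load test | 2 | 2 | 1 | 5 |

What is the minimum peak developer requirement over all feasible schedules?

Early-start (Auth fix@1, Rollout@1, Docs@1, Migration script@1, Load test@1) gives peak 13: d1:13  d2:13  d3:6  d4:4  d5:0  d6:0.
Shift Migration script→3, Load test→4.
Schedule Auth fix@1, Rollout@1, Docs@1, Migration script@3, Load test@4: d1:7  d2:7  d3:6  d4:6  d5:6  d6:4 — peak 7.

7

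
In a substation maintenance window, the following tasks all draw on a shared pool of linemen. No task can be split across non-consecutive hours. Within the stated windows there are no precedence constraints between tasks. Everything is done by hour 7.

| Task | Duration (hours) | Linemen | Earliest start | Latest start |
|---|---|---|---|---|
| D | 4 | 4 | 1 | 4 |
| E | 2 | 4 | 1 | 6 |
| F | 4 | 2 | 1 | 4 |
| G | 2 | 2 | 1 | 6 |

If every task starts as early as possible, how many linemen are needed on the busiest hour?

Early-start schedule: D@1, E@1, F@1, G@1.
Load per hour: hour 1: 12, hour 2: 12, hour 3: 6, hour 4: 6, hour 5: 0, hour 6: 0, hour 7: 0.
Peak is 12.

12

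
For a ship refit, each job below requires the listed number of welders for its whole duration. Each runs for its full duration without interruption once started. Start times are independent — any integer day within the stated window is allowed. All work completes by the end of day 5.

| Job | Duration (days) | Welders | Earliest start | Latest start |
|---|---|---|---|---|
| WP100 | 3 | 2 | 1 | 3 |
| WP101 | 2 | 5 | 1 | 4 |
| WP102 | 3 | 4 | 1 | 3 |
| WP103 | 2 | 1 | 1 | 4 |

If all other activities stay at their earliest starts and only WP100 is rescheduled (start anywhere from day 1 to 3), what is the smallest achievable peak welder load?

WP100@1: d1:12  d2:12  d3:6  d4:0  d5:0 → peak 12
WP100@2: d1:10  d2:12  d3:6  d4:2  d5:0 → peak 12
WP100@3: d1:10  d2:10  d3:6  d4:2  d5:2 → peak 10
Best is WP100@3, peak 10.

10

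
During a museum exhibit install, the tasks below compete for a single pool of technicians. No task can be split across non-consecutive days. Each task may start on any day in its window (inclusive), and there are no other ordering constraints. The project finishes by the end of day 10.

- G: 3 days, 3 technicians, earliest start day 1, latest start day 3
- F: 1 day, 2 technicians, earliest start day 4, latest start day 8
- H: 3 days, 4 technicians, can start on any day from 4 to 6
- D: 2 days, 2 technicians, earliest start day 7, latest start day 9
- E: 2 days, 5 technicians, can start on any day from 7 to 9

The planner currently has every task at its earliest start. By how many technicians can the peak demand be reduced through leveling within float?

2

Early-start peak: d1:3  d2:3  d3:3  d4:6  d5:4  d6:4  d7:7  d8:7  d9:0  d10:0 ⇒ 7.
Leveled (G@1, F@7, H@4, D@7, E@9): d1:3  d2:3  d3:3  d4:4  d5:4  d6:4  d7:4  d8:2  d9:5  d10:5 ⇒ 5.
Reduction 7 − 5 = 2.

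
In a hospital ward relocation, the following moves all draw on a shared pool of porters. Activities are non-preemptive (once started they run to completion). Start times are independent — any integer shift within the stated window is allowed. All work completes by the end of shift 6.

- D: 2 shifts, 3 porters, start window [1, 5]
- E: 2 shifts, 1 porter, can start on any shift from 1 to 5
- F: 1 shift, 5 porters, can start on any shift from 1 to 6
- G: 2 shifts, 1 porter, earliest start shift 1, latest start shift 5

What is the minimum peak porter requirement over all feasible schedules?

Early-start (D@1, E@1, F@1, G@1) gives peak 10: s1:10  s2:5  s3:0  s4:0  s5:0  s6:0.
Shift F→3.
Schedule D@1, E@1, F@3, G@1: s1:5  s2:5  s3:5  s4:0  s5:0  s6:0 — peak 5.

5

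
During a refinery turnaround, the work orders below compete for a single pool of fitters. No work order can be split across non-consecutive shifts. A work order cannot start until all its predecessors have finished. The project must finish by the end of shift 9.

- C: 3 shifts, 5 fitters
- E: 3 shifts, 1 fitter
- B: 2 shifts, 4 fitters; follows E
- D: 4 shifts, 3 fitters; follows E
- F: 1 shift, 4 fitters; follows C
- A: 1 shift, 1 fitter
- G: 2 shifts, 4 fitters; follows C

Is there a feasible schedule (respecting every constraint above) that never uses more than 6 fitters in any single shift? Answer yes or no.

no

The minimum achievable peak is 7; 6 < 7, so no feasible schedule stays within the cap.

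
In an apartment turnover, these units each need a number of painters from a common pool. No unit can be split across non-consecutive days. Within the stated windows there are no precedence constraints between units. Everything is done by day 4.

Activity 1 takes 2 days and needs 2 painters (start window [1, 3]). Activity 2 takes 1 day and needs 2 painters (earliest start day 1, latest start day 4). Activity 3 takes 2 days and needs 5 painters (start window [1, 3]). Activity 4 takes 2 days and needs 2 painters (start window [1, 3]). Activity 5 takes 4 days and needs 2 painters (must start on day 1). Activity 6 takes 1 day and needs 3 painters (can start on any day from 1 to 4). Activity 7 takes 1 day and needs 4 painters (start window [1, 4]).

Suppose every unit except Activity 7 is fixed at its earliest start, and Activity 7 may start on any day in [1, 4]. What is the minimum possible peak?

Activity 7@1: d1:20  d2:11  d3:2  d4:2 → peak 20
Activity 7@2: d1:16  d2:15  d3:2  d4:2 → peak 16
Activity 7@3: d1:16  d2:11  d3:6  d4:2 → peak 16
Activity 7@4: d1:16  d2:11  d3:2  d4:6 → peak 16
Best is Activity 7@2, peak 16.

16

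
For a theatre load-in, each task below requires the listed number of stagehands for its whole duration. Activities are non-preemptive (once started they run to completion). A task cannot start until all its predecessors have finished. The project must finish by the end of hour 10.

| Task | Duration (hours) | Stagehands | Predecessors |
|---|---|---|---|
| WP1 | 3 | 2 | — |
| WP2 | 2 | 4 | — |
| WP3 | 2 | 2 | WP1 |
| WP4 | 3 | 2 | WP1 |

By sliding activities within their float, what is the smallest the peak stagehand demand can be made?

4

Early-start (WP1@1, WP2@1, WP3@4, WP4@4) gives peak 6: h1:6  h2:6  h3:2  h4:4  h5:4  h6:2  h7:0  h8:0  h9:0  h10:0.
Shift WP2→4, WP3→6, WP4→6.
Schedule WP1@1, WP2@4, WP3@6, WP4@6: h1:2  h2:2  h3:2  h4:4  h5:4  h6:4  h7:4  h8:2  h9:0  h10:0 — peak 4.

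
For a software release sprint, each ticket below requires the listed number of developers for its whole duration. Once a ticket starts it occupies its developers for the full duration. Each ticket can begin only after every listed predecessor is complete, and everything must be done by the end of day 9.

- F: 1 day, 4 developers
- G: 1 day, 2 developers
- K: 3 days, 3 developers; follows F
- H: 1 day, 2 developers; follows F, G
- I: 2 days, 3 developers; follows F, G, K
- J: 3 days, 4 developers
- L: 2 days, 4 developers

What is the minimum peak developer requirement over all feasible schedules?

Early-start (F@1, G@1, K@2, H@2, I@5, J@1, L@1) gives peak 14: d1:14  d2:13  d3:7  d4:3  d5:3  d6:3  d7:0  d8:0  d9:0.
Shift J→3, L→6.
Schedule F@1, G@1, K@2, H@2, I@5, J@3, L@6: d1:6  d2:5  d3:7  d4:7  d5:7  d6:7  d7:4  d8:0  d9:0 — peak 7.

7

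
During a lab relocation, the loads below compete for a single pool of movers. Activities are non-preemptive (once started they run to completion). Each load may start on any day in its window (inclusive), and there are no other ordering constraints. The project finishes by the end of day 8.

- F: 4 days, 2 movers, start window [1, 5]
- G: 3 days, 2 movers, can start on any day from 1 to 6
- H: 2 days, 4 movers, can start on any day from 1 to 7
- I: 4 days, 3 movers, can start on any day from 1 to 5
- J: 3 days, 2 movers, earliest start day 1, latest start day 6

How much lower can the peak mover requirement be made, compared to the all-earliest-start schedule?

7

Early-start peak: d1:13  d2:13  d3:9  d4:5  d5:0  d6:0  d7:0  d8:0 ⇒ 13.
Leveled (F@1, G@3, H@1, I@5, J@6): d1:6  d2:6  d3:4  d4:4  d5:5  d6:5  d7:5  d8:5 ⇒ 6.
Reduction 13 − 6 = 7.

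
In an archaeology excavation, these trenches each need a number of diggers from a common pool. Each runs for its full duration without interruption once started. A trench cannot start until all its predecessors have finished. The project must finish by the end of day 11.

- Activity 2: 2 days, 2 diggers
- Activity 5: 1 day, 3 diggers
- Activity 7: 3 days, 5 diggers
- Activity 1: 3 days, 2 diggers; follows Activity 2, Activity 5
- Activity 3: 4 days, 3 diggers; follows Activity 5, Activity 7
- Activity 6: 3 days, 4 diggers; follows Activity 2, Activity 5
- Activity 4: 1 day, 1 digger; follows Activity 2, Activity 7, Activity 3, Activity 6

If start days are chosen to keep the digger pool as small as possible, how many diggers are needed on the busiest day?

7

Early-start (Activity 2@1, Activity 5@1, Activity 7@1, Activity 1@3, Activity 3@4, Activity 6@3, Activity 4@8) gives peak 11: d1:10  d2:7  d3:11  d4:9  d5:9  d6:3  d7:3  d8:1  d9:0  d10:0  d11:0.
Shift Activity 7→2, Activity 3→5, Activity 6→6, Activity 4→9.
Schedule Activity 2@1, Activity 5@1, Activity 7@2, Activity 1@3, Activity 3@5, Activity 6@6, Activity 4@9: d1:5  d2:7  d3:7  d4:7  d5:5  d6:7  d7:7  d8:7  d9:1  d10:0  d11:0 — peak 7.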